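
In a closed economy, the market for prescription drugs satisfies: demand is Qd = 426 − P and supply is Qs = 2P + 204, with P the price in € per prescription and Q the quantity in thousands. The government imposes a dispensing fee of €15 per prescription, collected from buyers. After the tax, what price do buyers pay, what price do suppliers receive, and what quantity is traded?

Buyers pay €84; suppliers receive €69; quantity = 342.

Without the tax, 426 − P = 2P + 204 gives 3P = 222, so P* = €74 and Q* = 352.
With the tax collected from buyers, demand (in seller-price terms) shifts: Qd = 426 − (P + 15).
Solving gives Q = 342 with buyers paying €84 and suppliers receiving €69 (the €15 wedge).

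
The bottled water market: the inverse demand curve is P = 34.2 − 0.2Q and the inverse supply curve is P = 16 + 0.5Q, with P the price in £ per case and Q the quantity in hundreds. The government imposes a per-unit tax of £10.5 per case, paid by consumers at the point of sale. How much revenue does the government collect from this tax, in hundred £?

Inverting to Q(P) form: Qd = 171 − 5P; Qs = 2P − 32.
Before the tax: set 171 − 5P = 2P − 32 → P* = £29, Q* = 26.
With the tax collected from consumers, demand (in seller-price terms) shifts: Qd = 171 − 5(P + 10.5).
New equilibrium: consumers pay £32, suppliers receive £21.5, Q = 11. (Wedge: Pb − Ps = 10.5.)
Revenue = t · Q = 10.5 · 11 = £115.5.

Tax revenue = £115.5 hundred.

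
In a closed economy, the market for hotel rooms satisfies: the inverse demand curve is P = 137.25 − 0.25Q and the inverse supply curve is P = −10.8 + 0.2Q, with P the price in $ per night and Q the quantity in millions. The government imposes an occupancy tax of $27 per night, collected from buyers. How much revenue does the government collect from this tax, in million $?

Inverting to Q(P) form: Qd = 549 − 4P; Qs = 5P + 54.
Before the tax: set 549 − 4P = 5P + 54 → P* = $55, Q* = 329.
With the tax collected from buyers, demand (in seller-price terms) shifts: Qd = 549 − 4(P + 27).
Solving gives Q = 269 with buyers paying $70 and suppliers receiving $43 (the $27 wedge).
Revenue = t · Q = 27 · 269 = $7263.

Tax revenue = $7263 million.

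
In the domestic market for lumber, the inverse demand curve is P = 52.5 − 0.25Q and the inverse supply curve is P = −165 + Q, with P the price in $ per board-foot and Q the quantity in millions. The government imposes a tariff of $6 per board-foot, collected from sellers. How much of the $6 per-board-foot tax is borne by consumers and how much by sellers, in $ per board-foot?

Consumers bear $1.2 per board-foot; sellers bear $4.8 per board-foot.

Rewrite in direct form: Qd = 210 − 4P and Qs = P + 165.
Before the tax: set 210 − 4P = P + 165 → P* = $9, Q* = 174.
With the tax collected from sellers, supply shifts: Qs = (P − 6) + 165.
Solving gives Q = 169.2 with consumers paying $10.2 and sellers receiving $4.2 (the $6 wedge).
Burden on consumers: $1.2; on sellers: $4.8. (They sum to $6.)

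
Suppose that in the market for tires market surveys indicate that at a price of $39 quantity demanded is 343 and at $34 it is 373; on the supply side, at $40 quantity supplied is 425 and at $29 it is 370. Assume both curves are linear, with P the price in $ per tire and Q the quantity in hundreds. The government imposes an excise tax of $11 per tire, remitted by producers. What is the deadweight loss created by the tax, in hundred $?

Demand slope: (373 − 343)/(34 − 39) = -6, so Qd = 577 − 6P.
Supply slope: (370 − 425)/(29 − 40) = 5, so Qs = 5P + 225.
Without the tax, 577 − 6P = 5P + 225 gives 11P = 352, so P* = $32 and Q* = 385.
With the tax collected from producers, supply shifts: Qs = 5(P − 11) + 225.
Solving gives Q = 355 with buyers paying $37 and producers receiving $26 (the $11 wedge).
Quantity falls by |ΔQ| = |385 − 355| = 30.
DWL = ½ · t · |ΔQ| = ½ · 11 · 30 = $165.

Deadweight loss = $165 hundred.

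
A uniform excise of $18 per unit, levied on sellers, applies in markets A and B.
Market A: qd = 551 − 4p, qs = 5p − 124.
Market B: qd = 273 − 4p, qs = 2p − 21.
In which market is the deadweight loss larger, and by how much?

Market A: pre-tax p* = $75, q* = 251; post-tax q = 211; deadweight loss = $360.
Market B: pre-tax p* = $49, q* = 77; post-tax q = 53; deadweight loss = $216.
Difference: $360 vs $216 → market A is larger by $144.

Market A, by $144.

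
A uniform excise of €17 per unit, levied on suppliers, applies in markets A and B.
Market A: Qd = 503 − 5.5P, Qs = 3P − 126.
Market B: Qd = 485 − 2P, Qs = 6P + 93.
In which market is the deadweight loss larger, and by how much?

Market A: pre-tax P* = €74, Q* = 96; post-tax Q = 63; deadweight loss = €280.5.
Market B: pre-tax P* = €49, Q* = 387; post-tax Q = 361.5; deadweight loss = €216.75.
Difference: €280.5 vs €216.75 → market A is larger by €63.75.

Market A, by €63.75.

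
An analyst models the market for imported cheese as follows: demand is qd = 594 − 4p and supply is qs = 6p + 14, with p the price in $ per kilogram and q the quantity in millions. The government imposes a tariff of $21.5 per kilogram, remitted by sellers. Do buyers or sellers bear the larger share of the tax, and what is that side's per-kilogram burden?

Buyers bear the larger share: $12.9 per kilogram.

Without the tax, 594 − 4p = 6p + 14 gives 10p = 580, so p* = $58 and q* = 362.
With the tax collected from sellers, supply shifts: qs = 6(p − 21.5) + 14.
New equilibrium: buyers pay $70.9, sellers receive $49.4, q = 310.4. (Wedge: pb − ps = 21.5.)
Per-kilogram burden: buyers $12.9, sellers $8.6.
Buyers take the larger share because demand is less price-elastic here (demand slope 4 vs supply slope 6).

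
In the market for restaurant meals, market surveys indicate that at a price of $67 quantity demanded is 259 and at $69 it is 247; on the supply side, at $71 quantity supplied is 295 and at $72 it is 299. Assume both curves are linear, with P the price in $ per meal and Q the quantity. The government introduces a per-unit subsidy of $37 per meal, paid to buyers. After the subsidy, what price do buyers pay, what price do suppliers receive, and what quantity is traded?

Demand slope: (247 − 259)/(69 − 67) = -6, so Qd = 661 − 6P.
Supply slope: (299 − 295)/(72 − 71) = 4, so Qs = 4P + 11.
Without the subsidy, 661 − 6P = 4P + 11 gives 10P = 650, so P* = $65 and Q* = 271.
With a per-unit subsidy paid to buyers, each effectively pays P − 37, so demand becomes Qd = 661 − 6(P − 37).
Solving gives Q = 359.8 with buyers paying $50.2 and suppliers receiving $87.2 (the $37 wedge).

Buyers pay $50.2; suppliers receive $87.2; quantity = 359.8.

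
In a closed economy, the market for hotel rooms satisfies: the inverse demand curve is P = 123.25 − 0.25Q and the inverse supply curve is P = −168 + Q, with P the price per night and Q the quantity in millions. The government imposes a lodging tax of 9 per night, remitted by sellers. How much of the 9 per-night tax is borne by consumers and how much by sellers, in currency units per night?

Consumers bear 1.8 per night; sellers bear 7.2 per night.

Rewrite in direct form: Qd = 493 − 4P and Qs = P + 168.
Without the tax, 493 − 4P = P + 168 gives 5P = 325, so P* = 65 and Q* = 233.
With the tax collected from sellers, supply shifts: Qs = (P − 9) + 168.
Solving gives Q = 225.8 with consumers paying 66.8 and sellers receiving 57.8 (the 9 wedge).
Burden on consumers: 1.8; on sellers: 7.2. (They sum to 9.)
The less price-elastic side of the market bears the larger share of a per-unit tax.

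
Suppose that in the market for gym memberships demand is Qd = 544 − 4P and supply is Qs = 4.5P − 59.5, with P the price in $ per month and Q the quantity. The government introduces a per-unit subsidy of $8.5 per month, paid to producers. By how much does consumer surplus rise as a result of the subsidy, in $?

Consumer surplus rises by $1210.5.

Before the subsidy: set 544 − 4P = 4.5P − 59.5 → P* = $71, Q* = 260.
With a per-unit subsidy paid to producers, each receives P + 8.5 per unit sold, so supply becomes Qs = 4.5(P + 8.5) − 59.5.
New equilibrium: buyers pay $66.5, producers receive $75, Q = 278. (Wedge: Pb − Ps = −8.5.)
ΔCS is the trapezoid between Q = 278 and Q = 260 of height $4.5: ½ · (260 + 278) · 4.5 = $1210.5.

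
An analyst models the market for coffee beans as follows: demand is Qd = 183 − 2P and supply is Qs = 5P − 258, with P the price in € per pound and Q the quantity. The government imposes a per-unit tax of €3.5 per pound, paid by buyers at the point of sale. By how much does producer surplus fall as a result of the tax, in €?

Producer surplus falls by €54.5.

Before the tax: set 183 − 2P = 5P − 258 → P* = €63, Q* = 57.
With the tax collected from buyers, demand (in seller-price terms) shifts: Qd = 183 − 2(P + 3.5).
Solving gives Q = 52 with buyers paying €65.5 and suppliers receiving €62 (the €3.5 wedge).
ΔPS is the trapezoid between Q = 52 and Q = 57 of height €1: ½ · (57 + 52) · 1 = €54.5.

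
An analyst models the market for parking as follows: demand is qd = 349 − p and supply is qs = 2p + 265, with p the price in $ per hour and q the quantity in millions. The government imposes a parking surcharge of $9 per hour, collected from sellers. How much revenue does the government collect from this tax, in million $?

Before the tax: set 349 − p = 2p + 265 → p* = $28, q* = 321.
With the tax collected from sellers, supply shifts: qs = 2(p − 9) + 265.
Solving gives q = 315 with consumers paying $34 and sellers receiving $25 (the $9 wedge).
Revenue = t · Q = 9 · 315 = $2835.

Tax revenue = $2835 million.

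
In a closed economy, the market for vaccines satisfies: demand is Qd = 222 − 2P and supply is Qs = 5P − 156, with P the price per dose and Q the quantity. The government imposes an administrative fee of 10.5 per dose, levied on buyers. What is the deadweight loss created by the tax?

Deadweight loss = 78.75.

Without the tax, 222 − 2P = 5P − 156 gives 7P = 378, so P* = 54 and Q* = 114.
With the tax collected from buyers, demand (in seller-price terms) shifts: Qd = 222 − 2(P + 10.5).
Solving gives Q = 99 with buyers paying 61.5 and suppliers receiving 51 (the 10.5 wedge).
Quantity falls by |ΔQ| = |114 − 99| = 15.
DWL = ½ · t · |ΔQ| = ½ · 10.5 · 15 = 78.75.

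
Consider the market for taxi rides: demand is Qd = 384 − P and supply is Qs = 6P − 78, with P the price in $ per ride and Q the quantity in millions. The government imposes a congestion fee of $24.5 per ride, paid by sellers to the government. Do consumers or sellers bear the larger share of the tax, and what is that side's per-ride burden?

Without the tax, 384 − P = 6P − 78 gives 7P = 462, so P* = $66 and Q* = 318.
With the tax collected from sellers, supply shifts: Qs = 6(P − 24.5) − 78.
Solving gives Q = 297 with consumers paying $87 and sellers receiving $62.5 (the $24.5 wedge).
Per-ride burden: consumers $21, sellers $3.5.
Consumers take the larger share because demand is less price-elastic here (demand slope 1 vs supply slope 6).
The less price-elastic side of the market bears the larger share of a per-unit tax.

Consumers bear the larger share: $21 per ride.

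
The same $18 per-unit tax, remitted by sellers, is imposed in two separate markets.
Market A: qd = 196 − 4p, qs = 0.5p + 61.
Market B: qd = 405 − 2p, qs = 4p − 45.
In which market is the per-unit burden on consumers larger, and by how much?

Market B, by $10.

Market A: pre-tax p* = $30, q* = 76; post-tax q = 68; per-unit burden on consumers = $2.
Market B: pre-tax p* = $75, q* = 255; post-tax q = 231; per-unit burden on consumers = $12.
Difference: $2 vs $12 → market B is larger by $10.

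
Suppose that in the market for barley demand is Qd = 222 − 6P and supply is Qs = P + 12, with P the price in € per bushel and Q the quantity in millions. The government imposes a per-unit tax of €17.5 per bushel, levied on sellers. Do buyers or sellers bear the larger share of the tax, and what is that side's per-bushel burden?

Sellers bear the larger share: €15 per bushel.

Before the tax: set 222 − 6P = P + 12 → P* = €30, Q* = 42.
With the tax collected from sellers, supply shifts: Qs = (P − 17.5) + 12.
New equilibrium: buyers pay €32.5, sellers receive €15, Q = 27. (Wedge: Pb − Ps = 17.5.)
Per-bushel burden: buyers €2.5, sellers €15.
Sellers take the larger share because supply is less price-elastic here (demand slope 6 vs supply slope 1).
The less price-elastic side of the market bears the larger share of a per-unit tax.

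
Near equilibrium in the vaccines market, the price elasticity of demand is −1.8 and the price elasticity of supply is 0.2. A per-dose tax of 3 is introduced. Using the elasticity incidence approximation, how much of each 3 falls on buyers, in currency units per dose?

Incidence ratio: buyers' share ≈ εs / (εs + |εd|) = 0.2 / (0.2 + 1.8) = 0.1.
So buyers bear ≈ 0.1 × 3 = 0.3; sellers bear 2.7.

Buyers bear ≈ 0.3 per dose.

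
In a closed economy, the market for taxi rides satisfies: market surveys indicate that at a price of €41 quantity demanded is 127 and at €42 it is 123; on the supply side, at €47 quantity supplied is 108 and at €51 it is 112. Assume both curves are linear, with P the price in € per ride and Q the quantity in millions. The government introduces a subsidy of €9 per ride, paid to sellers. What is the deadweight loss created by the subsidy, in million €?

Deadweight loss = €32.4 million.

Demand slope: (123 − 127)/(42 − 41) = -4, so Qd = 291 − 4P.
Supply slope: (112 − 108)/(51 − 47) = 1, so Qs = P + 61.
Before the subsidy: set 291 − 4P = P + 61 → P* = €46, Q* = 107.
With a per-unit subsidy paid to sellers, each receives P + 9 per unit sold, so supply becomes Qs = (P + 9) + 61.
New equilibrium: consumers pay €44.2, sellers receive €53.2, Q = 114.2. (Wedge: Pb − Ps = −9.)
Quantity rises by |ΔQ| = |107 − 114.2| = 7.2.
DWL = ½ · t · |ΔQ| = ½ · 9 · 7.2 = €32.4.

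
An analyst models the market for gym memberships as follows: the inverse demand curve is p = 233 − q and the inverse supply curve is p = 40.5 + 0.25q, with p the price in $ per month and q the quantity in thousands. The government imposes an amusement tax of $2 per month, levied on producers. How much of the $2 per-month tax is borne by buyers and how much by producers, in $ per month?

Rewrite in direct form: qd = 233 − p and qs = 4p − 162.
Without the tax, 233 − p = 4p − 162 gives 5p = 395, so p* = $79 and q* = 154.
With the tax collected from producers, supply shifts: qs = 4(p − 2) − 162.
Solving gives q = 152.4 with buyers paying $80.6 and producers receiving $78.6 (the $2 wedge).
Burden on buyers: $1.6; on producers: $0.4. (They sum to $2.)

Buyers bear $1.6 per month; producers bear $0.4 per month.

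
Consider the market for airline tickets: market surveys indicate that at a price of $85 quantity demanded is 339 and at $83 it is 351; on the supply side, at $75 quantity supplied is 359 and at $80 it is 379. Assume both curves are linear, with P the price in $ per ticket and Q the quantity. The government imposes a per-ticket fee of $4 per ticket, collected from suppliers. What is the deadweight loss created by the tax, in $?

Deadweight loss = $19.2.

Demand slope: (351 − 339)/(83 − 85) = -6, so Qd = 849 − 6P.
Supply slope: (379 − 359)/(80 − 75) = 4, so Qs = 4P + 59.
Before the tax: set 849 − 6P = 4P + 59 → P* = $79, Q* = 375.
With the tax collected from suppliers, supply shifts: Qs = 4(P − 4) + 59.
New equilibrium: consumers pay $80.6, suppliers receive $76.6, Q = 365.4. (Wedge: Pb − Ps = 4.)
Quantity falls by |ΔQ| = |375 − 365.4| = 9.6.
DWL = ½ · t · |ΔQ| = ½ · 4 · 9.6 = $19.2.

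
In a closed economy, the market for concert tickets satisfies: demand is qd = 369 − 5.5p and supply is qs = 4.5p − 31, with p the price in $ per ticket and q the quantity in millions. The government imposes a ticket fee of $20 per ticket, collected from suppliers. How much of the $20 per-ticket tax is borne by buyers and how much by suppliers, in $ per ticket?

Buyers bear $9 per ticket; suppliers bear $11 per ticket.

Before the tax: set 369 − 5.5p = 4.5p − 31 → p* = $40, q* = 149.
With the tax collected from suppliers, supply shifts: qs = 4.5(p − 20) − 31.
Solving gives q = 99.5 with buyers paying $49 and suppliers receiving $29 (the $20 wedge).
Burden on buyers: $9; on suppliers: $11. (They sum to $20.)
The less price-elastic side of the market bears the larger share of a per-unit tax.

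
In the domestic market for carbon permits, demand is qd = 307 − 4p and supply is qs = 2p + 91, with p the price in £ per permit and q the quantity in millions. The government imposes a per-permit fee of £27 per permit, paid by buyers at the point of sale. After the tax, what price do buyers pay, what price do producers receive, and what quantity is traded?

Buyers pay £45; producers receive £18; quantity = 127.

Without the tax, 307 − 4p = 2p + 91 gives 6p = 216, so p* = £36 and q* = 163.
With the tax collected from buyers, demand (in seller-price terms) shifts: qd = 307 − 4(p + 27).
Solving gives q = 127 with buyers paying £45 and producers receiving £18 (the £27 wedge).
The less price-elastic side of the market bears the larger share of a per-unit tax.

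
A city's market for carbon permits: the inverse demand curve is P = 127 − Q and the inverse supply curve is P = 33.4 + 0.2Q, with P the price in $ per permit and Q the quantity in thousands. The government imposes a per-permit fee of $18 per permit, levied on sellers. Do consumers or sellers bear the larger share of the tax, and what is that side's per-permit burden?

Rewrite in direct form: Qd = 127 − P and Qs = 5P − 167.
Before the tax: set 127 − P = 5P − 167 → P* = $49, Q* = 78.
With the tax collected from sellers, supply shifts: Qs = 5(P − 18) − 167.
Solving gives Q = 63 with consumers paying $64 and sellers receiving $46 (the $18 wedge).
Per-permit burden: consumers $15, sellers $3.
Consumers take the larger share because demand is less price-elastic here (demand slope 1 vs supply slope 5).
The less price-elastic side of the market bears the larger share of a per-unit tax.

Consumers bear the larger share: $15 per permit.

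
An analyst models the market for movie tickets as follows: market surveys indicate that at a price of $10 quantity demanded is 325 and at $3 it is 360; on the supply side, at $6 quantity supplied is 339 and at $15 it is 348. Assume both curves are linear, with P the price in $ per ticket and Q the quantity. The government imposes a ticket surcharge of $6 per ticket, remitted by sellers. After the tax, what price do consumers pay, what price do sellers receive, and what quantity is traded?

Demand slope: (360 − 325)/(3 − 10) = -5, so Qd = 375 − 5P.
Supply slope: (348 − 339)/(15 − 6) = 1, so Qs = P + 333.
Without the tax, 375 − 5P = P + 333 gives 6P = 42, so P* = $7 and Q* = 340.
With the tax collected from sellers, supply shifts: Qs = (P − 6) + 333.
New equilibrium: consumers pay $8, sellers receive $2, Q = 335. (Wedge: Pb − Ps = 6.)
The less price-elastic side of the market bears the larger share of a per-unit tax.

Consumers pay $8; sellers receive $2; quantity = 335.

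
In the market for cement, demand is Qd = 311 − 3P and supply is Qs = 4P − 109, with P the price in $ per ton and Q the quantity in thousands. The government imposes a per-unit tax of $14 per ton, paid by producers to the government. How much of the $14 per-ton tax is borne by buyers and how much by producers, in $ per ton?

Buyers bear $8 per ton; producers bear $6 per ton.

Before the tax: set 311 − 3P = 4P − 109 → P* = $60, Q* = 131.
With the tax collected from producers, supply shifts: Qs = 4(P − 14) − 109.
Solving gives Q = 107 with buyers paying $68 and producers receiving $54 (the $14 wedge).
Burden on buyers: $8; on producers: $6. (They sum to $14.)
The less price-elastic side of the market bears the larger share of a per-unit tax.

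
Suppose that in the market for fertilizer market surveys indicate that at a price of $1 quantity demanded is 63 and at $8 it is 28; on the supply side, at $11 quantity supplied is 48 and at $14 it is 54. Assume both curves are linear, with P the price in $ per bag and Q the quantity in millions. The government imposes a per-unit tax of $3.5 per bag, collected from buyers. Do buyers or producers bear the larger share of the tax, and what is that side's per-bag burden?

Demand slope: (28 − 63)/(8 − 1) = -5, so Qd = 68 − 5P.
Supply slope: (54 − 48)/(14 − 11) = 2, so Qs = 2P + 26.
Without the tax, 68 − 5P = 2P + 26 gives 7P = 42, so P* = $6 and Q* = 38.
With the tax collected from buyers, demand (in seller-price terms) shifts: Qd = 68 − 5(P + 3.5).
Solving gives Q = 33 with buyers paying $7 and producers receiving $3.5 (the $3.5 wedge).
Per-bag burden: buyers $1, producers $2.5.
Producers take the larger share because supply is less price-elastic here (demand slope 5 vs supply slope 2).

Producers bear the larger share: $2.5 per bag.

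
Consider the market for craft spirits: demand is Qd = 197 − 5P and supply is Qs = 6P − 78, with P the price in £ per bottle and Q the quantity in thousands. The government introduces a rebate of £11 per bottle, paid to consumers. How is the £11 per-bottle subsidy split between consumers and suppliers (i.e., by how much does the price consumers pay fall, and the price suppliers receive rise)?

Consumers gain £6 per bottle; suppliers gain £5 per bottle.

Without the subsidy, 197 − 5P = 6P − 78 gives 11P = 275, so P* = £25 and Q* = 72.
With a per-unit subsidy paid to consumers, each effectively pays P − 11, so demand becomes Qd = 197 − 5(P − 11).
New equilibrium: consumers pay £19, suppliers receive £30, Q = 102. (Wedge: Pb − Ps = −11.)
Gain to consumers: £6; to suppliers: £5. (They sum to £11.)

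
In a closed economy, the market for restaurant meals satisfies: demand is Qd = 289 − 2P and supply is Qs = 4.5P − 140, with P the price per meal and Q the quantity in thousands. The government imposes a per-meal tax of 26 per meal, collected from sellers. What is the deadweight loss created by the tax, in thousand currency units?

Before the tax: set 289 − 2P = 4.5P − 140 → P* = 66, Q* = 157.
With the tax collected from sellers, supply shifts: Qs = 4.5(P − 26) − 140.
New equilibrium: buyers pay 84, sellers receive 58, Q = 121. (Wedge: Pb − Ps = 26.)
Quantity falls by |ΔQ| = |157 − 121| = 36.
DWL = ½ · t · |ΔQ| = ½ · 26 · 36 = 468.

Deadweight loss = 468 thousand.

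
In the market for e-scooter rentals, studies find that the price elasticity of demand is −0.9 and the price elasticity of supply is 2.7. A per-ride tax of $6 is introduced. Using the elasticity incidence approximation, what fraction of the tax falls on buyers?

Incidence ratio: buyers' share ≈ εs / (εs + |εd|) = 2.7 / (2.7 + 0.9) = 0.75.
Supply is the more elastic side, so buyers bear the larger share.

Buyers' share ≈ 0.75.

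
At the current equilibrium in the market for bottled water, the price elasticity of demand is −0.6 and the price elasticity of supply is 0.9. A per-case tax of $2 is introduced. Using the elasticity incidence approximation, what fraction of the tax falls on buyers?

Buyers' share ≈ 0.6.

Incidence ratio: buyers' share ≈ εs / (εs + |εd|) = 0.9 / (0.9 + 0.6) = 0.6.
Supply is the more elastic side, so buyers bear the larger share.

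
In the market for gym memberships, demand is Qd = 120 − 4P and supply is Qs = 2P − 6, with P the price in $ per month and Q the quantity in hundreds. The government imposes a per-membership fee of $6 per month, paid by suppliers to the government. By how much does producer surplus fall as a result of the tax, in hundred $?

Producer surplus falls by $128 hundred.

Without the tax, 120 − 4P = 2P − 6 gives 6P = 126, so P* = $21 and Q* = 36.
With the tax collected from suppliers, supply shifts: Qs = 2(P − 6) − 6.
New equilibrium: consumers pay $23, suppliers receive $17, Q = 28. (Wedge: Pb − Ps = 6.)
ΔPS is the trapezoid between Q = 28 and Q = 36 of height $4: ½ · (36 + 28) · 4 = $128.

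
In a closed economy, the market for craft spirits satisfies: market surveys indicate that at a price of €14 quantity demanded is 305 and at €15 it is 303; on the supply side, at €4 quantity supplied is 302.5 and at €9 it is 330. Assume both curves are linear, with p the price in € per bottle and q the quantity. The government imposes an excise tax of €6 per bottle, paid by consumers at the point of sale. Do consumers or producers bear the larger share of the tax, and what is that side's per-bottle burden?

Consumers bear the larger share: €4.4 per bottle.

Demand slope: (303 − 305)/(15 − 14) = -2, so qd = 333 − 2p.
Supply slope: (330 − 302.5)/(9 − 4) = 5.5, so qs = 5.5p + 280.5.
Without the tax, 333 − 2p = 5.5p + 280.5 gives 7.5p = 52.5, so p* = €7 and q* = 319.
With the tax collected from consumers, demand (in seller-price terms) shifts: qd = 333 − 2(p + 6).
New equilibrium: consumers pay €11.4, producers receive €5.4, q = 310.2. (Wedge: pb − ps = 6.)
Per-bottle burden: consumers €4.4, producers €1.6.
Consumers take the larger share because demand is less price-elastic here (demand slope 2 vs supply slope 5.5).
The less price-elastic side of the market bears the larger share of a per-unit tax.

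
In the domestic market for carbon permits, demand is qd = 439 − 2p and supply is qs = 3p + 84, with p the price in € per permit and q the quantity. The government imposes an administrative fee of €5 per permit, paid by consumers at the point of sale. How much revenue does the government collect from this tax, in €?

Tax revenue = €1455.

Without the tax, 439 − 2p = 3p + 84 gives 5p = 355, so p* = €71 and q* = 297.
With the tax collected from consumers, demand (in seller-price terms) shifts: qd = 439 − 2(p + 5).
New equilibrium: consumers pay €74, sellers receive €69, q = 291. (Wedge: pb − ps = 5.)
Revenue = t · Q = 5 · 291 = €1455.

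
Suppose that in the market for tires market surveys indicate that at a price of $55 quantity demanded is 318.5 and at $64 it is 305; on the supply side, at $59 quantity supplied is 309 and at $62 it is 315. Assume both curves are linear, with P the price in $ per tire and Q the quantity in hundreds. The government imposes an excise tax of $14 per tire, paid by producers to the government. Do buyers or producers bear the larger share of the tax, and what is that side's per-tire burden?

Buyers bear the larger share: $8 per tire.

Demand slope: (305 − 318.5)/(64 − 55) = -1.5, so Qd = 401 − 1.5P.
Supply slope: (315 − 309)/(62 − 59) = 2, so Qs = 2P + 191.
Before the tax: set 401 − 1.5P = 2P + 191 → P* = $60, Q* = 311.
With the tax collected from producers, supply shifts: Qs = 2(P − 14) + 191.
Solving gives Q = 299 with buyers paying $68 and producers receiving $54 (the $14 wedge).
Per-tire burden: buyers $8, producers $6.
Buyers take the larger share because demand is less price-elastic here (demand slope 1.5 vs supply slope 2).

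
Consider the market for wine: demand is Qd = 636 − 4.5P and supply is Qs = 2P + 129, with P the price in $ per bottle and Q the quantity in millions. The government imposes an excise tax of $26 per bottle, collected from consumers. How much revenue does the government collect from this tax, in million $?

Tax revenue = $6474 million.

Without the tax, 636 − 4.5P = 2P + 129 gives 6.5P = 507, so P* = $78 and Q* = 285.
With the tax collected from consumers, demand (in seller-price terms) shifts: Qd = 636 − 4.5(P + 26).
New equilibrium: consumers pay $86, sellers receive $60, Q = 249. (Wedge: Pb − Ps = 26.)
Revenue = t · Q = 26 · 249 = $6474.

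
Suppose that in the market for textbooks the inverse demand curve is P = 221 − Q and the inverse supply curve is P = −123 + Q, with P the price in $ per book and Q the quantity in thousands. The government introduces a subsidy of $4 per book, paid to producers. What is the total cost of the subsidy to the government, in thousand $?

Government outlay = $696 thousand.

Rewrite in direct form: Qd = 221 − P and Qs = P + 123.
Before the subsidy: set 221 − P = P + 123 → P* = $49, Q* = 172.
With a per-unit subsidy paid to producers, each receives P + 4 per unit sold, so supply becomes Qs = (P + 4) + 123.
New equilibrium: buyers pay $47, producers receive $51, Q = 174. (Wedge: Pb − Ps = −4.)
Outlay = t · Q = 4 · 174 = $696.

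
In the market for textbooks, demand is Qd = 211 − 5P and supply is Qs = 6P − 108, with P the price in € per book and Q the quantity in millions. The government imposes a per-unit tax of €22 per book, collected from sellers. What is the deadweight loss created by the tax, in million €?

Deadweight loss = €660 million.

Before the tax: set 211 − 5P = 6P − 108 → P* = €29, Q* = 66.
With the tax collected from sellers, supply shifts: Qs = 6(P − 22) − 108.
New equilibrium: consumers pay €41, sellers receive €19, Q = 6. (Wedge: Pb − Ps = 22.)
Quantity falls by |ΔQ| = |66 − 6| = 60.
DWL = ½ · t · |ΔQ| = ½ · 22 · 60 = €660.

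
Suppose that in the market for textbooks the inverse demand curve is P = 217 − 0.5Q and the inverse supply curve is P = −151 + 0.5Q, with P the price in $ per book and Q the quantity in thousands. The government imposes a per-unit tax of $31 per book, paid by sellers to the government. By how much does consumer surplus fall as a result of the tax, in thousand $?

Inverting to Q(P) form: Qd = 434 − 2P; Qs = 2P + 302.
Without the tax, 434 − 2P = 2P + 302 gives 4P = 132, so P* = $33 and Q* = 368.
With the tax collected from sellers, supply shifts: Qs = 2(P − 31) + 302.
New equilibrium: buyers pay $48.5, sellers receive $17.5, Q = 337. (Wedge: Pb − Ps = 31.)
ΔCS is the trapezoid between Q = 337 and Q = 368 of height $15.5: ½ · (368 + 337) · 15.5 = $5463.75.

Consumer surplus falls by $5463.75 thousand.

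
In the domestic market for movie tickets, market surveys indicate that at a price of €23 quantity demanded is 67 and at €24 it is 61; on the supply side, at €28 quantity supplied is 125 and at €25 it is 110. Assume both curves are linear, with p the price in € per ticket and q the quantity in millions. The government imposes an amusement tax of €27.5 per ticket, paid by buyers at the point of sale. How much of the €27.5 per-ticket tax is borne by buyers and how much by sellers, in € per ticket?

Demand slope: (61 − 67)/(24 − 23) = -6, so qd = 205 − 6p.
Supply slope: (110 − 125)/(25 − 28) = 5, so qs = 5p − 15.
Without the tax, 205 − 6p = 5p − 15 gives 11p = 220, so p* = €20 and q* = 85.
With the tax collected from buyers, demand (in seller-price terms) shifts: qd = 205 − 6(p + 27.5).
Solving gives q = 10 with buyers paying €32.5 and sellers receiving €5 (the €27.5 wedge).
Burden on buyers: €12.5; on sellers: €15. (They sum to €27.5.)
The less price-elastic side of the market bears the larger share of a per-unit tax.

Buyers bear €12.5 per ticket; sellers bear €15 per ticket.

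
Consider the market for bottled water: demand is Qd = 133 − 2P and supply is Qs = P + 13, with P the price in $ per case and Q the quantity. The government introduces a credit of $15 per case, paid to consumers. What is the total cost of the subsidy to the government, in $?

Government outlay = $945.

Before the subsidy: set 133 − 2P = P + 13 → P* = $40, Q* = 53.
With a per-unit subsidy paid to consumers, each effectively pays P − 15, so demand becomes Qd = 133 − 2(P − 15).
Solving gives Q = 63 with consumers paying $35 and suppliers receiving $50 (the $15 wedge).
Outlay = t · Q = 15 · 63 = $945.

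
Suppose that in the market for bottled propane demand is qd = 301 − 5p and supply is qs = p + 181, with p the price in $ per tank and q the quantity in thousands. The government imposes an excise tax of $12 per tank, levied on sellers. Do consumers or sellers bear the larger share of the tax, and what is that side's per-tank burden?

Without the tax, 301 − 5p = p + 181 gives 6p = 120, so p* = $20 and q* = 201.
With the tax collected from sellers, supply shifts: qs = (p − 12) + 181.
Solving gives q = 191 with consumers paying $22 and sellers receiving $10 (the $12 wedge).
Per-tank burden: consumers $2, sellers $10.
Sellers take the larger share because supply is less price-elastic here (demand slope 5 vs supply slope 1).
The less price-elastic side of the market bears the larger share of a per-unit tax.

Sellers bear the larger share: $10 per tank.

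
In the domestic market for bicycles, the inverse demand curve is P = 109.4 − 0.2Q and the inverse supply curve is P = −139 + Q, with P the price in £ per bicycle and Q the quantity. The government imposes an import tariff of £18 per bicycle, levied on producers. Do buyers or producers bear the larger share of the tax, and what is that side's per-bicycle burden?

Rewrite in direct form: Qd = 547 − 5P and Qs = P + 139.
Without the tax, 547 − 5P = P + 139 gives 6P = 408, so P* = £68 and Q* = 207.
With the tax collected from producers, supply shifts: Qs = (P − 18) + 139.
Solving gives Q = 192 with buyers paying £71 and producers receiving £53 (the £18 wedge).
Per-bicycle burden: buyers £3, producers £15.
Producers take the larger share because supply is less price-elastic here (demand slope 5 vs supply slope 1).
The less price-elastic side of the market bears the larger share of a per-unit tax.

Producers bear the larger share: £15 per bicycle.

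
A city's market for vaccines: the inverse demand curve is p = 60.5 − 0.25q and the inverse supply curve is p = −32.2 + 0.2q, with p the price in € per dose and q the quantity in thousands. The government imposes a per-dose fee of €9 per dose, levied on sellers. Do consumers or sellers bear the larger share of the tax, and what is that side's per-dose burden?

Consumers bear the larger share: €5 per dose.

Rewrite in direct form: qd = 242 − 4p and qs = 5p + 161.
Before the tax: set 242 − 4p = 5p + 161 → p* = €9, q* = 206.
With the tax collected from sellers, supply shifts: qs = 5(p − 9) + 161.
New equilibrium: consumers pay €14, sellers receive €5, q = 186. (Wedge: pb − ps = 9.)
Per-dose burden: consumers €5, sellers €4.
Consumers take the larger share because demand is less price-elastic here (demand slope 4 vs supply slope 5).
The less price-elastic side of the market bears the larger share of a per-unit tax.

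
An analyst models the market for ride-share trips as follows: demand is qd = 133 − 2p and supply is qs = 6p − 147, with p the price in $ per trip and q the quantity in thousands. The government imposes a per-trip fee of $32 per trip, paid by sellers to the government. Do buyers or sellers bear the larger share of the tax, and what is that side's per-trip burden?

Before the tax: set 133 − 2p = 6p − 147 → p* = $35, q* = 63.
With the tax collected from sellers, supply shifts: qs = 6(p − 32) − 147.
Solving gives q = 15 with buyers paying $59 and sellers receiving $27 (the $32 wedge).
Per-trip burden: buyers $24, sellers $8.
Buyers take the larger share because demand is less price-elastic here (demand slope 2 vs supply slope 6).

Buyers bear the larger share: $24 per trip.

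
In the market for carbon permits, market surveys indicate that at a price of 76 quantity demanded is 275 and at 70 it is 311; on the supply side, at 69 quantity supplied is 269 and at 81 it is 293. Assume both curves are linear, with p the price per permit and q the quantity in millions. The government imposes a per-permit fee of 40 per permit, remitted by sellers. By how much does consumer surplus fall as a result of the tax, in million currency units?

Consumer surplus falls by 2510 million.

Demand slope: (311 − 275)/(70 − 76) = -6, so qd = 731 − 6p.
Supply slope: (293 − 269)/(81 − 69) = 2, so qs = 2p + 131.
Before the tax: set 731 − 6p = 2p + 131 → p* = 75, q* = 281.
With the tax collected from sellers, supply shifts: qs = 2(p − 40) + 131.
Solving gives q = 221 with consumers paying 85 and sellers receiving 45 (the 40 wedge).
ΔCS is the trapezoid between Q = 221 and Q = 281 of height 10: ½ · (281 + 221) · 10 = 2510.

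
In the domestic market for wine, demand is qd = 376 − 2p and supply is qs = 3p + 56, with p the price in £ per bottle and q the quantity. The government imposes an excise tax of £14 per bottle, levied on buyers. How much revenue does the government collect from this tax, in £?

Before the tax: set 376 − 2p = 3p + 56 → p* = £64, q* = 248.
With the tax collected from buyers, demand (in seller-price terms) shifts: qd = 376 − 2(p + 14).
Solving gives q = 231.2 with buyers paying £72.4 and sellers receiving £58.4 (the £14 wedge).
Revenue = t · Q = 14 · 231.2 = £3236.8.

Tax revenue = £3236.8.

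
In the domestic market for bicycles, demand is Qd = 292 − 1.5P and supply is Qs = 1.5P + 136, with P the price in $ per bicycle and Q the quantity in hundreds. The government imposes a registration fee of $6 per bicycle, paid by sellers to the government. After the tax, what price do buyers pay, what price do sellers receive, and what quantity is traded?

Buyers pay $55; sellers receive $49; quantity = 209.5.

Without the tax, 292 − 1.5P = 1.5P + 136 gives 3P = 156, so P* = $52 and Q* = 214.
With the tax collected from sellers, supply shifts: Qs = 1.5(P − 6) + 136.
New equilibrium: buyers pay $55, sellers receive $49, Q = 209.5. (Wedge: Pb − Ps = 6.)
The less price-elastic side of the market bears the larger share of a per-unit tax.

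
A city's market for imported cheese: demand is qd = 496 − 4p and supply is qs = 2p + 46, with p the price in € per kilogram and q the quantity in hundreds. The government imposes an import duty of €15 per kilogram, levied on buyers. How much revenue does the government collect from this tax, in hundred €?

Tax revenue = €2640 hundred.

Without the tax, 496 − 4p = 2p + 46 gives 6p = 450, so p* = €75 and q* = 196.
With the tax collected from buyers, demand (in seller-price terms) shifts: qd = 496 − 4(p + 15).
New equilibrium: buyers pay €80, suppliers receive €65, q = 176. (Wedge: pb − ps = 15.)
Revenue = t · Q = 15 · 176 = €2640.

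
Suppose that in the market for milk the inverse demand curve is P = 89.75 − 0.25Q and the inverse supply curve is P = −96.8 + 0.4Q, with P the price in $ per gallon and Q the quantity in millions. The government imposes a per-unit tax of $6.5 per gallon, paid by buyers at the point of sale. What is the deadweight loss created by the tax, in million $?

Deadweight loss = $32.5 million.

Inverting to Q(P) form: Qd = 359 − 4P; Qs = 2.5P + 242.
Before the tax: set 359 − 4P = 2.5P + 242 → P* = $18, Q* = 287.
With the tax collected from buyers, demand (in seller-price terms) shifts: Qd = 359 − 4(P + 6.5).
Solving gives Q = 277 with buyers paying $20.5 and suppliers receiving $14 (the $6.5 wedge).
Quantity falls by |ΔQ| = |287 − 277| = 10.
DWL = ½ · t · |ΔQ| = ½ · 6.5 · 10 = $32.5.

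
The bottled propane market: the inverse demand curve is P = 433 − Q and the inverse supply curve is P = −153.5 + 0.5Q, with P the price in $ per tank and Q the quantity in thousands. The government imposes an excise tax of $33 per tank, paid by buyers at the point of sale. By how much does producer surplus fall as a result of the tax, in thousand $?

Rewrite in direct form: Qd = 433 − P and Qs = 2P + 307.
Without the tax, 433 − P = 2P + 307 gives 3P = 126, so P* = $42 and Q* = 391.
With the tax collected from buyers, demand (in seller-price terms) shifts: Qd = 433 − (P + 33).
Solving gives Q = 369 with buyers paying $64 and suppliers receiving $31 (the $33 wedge).
ΔPS is the trapezoid between Q = 369 and Q = 391 of height $11: ½ · (391 + 369) · 11 = $4180.

Producer surplus falls by $4180 thousand.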